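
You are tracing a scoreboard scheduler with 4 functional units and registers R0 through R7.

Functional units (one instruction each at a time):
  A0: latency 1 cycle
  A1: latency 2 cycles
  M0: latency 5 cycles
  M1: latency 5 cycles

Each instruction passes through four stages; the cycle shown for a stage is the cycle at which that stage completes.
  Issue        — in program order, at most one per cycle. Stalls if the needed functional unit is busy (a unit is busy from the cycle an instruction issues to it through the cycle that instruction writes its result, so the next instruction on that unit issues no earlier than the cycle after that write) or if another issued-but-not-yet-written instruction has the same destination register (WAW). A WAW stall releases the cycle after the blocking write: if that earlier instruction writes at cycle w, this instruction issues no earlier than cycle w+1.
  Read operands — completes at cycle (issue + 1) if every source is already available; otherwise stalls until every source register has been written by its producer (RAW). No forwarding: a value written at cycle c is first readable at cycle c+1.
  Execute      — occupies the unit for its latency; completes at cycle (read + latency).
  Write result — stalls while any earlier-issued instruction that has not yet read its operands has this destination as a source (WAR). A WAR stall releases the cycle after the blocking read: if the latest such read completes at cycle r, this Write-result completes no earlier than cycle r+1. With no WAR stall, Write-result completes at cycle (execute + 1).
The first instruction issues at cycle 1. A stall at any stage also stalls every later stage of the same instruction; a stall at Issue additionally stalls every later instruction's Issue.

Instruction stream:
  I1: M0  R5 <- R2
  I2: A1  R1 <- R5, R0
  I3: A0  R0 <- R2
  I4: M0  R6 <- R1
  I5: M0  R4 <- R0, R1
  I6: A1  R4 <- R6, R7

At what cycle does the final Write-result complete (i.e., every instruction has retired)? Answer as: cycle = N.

cycle = 32

c1: issue I1 (M0)
c2: I1 read-ops; issue I2 (A1)
c3: issue I3 (A0)
c4: I3 read-ops
c5: I3 finished on A0
c7: I1 finished on M0
c8: I1→R5
c9: I2 read-ops; issue I4 (M0)
c10: I3→R0
c11: I2 finished on A1
c12: I2→R1
c13: I4 read-ops
c18: I4 finished on M0
c19: I4→R6
c20: issue I5 (M0)
c21: I5 read-ops
c26: I5 finished on M0
c27: I5→R4
c28: issue I6 (A1)
c29: I6 read-ops
c31: I6 finished on A1
c32: I6→R4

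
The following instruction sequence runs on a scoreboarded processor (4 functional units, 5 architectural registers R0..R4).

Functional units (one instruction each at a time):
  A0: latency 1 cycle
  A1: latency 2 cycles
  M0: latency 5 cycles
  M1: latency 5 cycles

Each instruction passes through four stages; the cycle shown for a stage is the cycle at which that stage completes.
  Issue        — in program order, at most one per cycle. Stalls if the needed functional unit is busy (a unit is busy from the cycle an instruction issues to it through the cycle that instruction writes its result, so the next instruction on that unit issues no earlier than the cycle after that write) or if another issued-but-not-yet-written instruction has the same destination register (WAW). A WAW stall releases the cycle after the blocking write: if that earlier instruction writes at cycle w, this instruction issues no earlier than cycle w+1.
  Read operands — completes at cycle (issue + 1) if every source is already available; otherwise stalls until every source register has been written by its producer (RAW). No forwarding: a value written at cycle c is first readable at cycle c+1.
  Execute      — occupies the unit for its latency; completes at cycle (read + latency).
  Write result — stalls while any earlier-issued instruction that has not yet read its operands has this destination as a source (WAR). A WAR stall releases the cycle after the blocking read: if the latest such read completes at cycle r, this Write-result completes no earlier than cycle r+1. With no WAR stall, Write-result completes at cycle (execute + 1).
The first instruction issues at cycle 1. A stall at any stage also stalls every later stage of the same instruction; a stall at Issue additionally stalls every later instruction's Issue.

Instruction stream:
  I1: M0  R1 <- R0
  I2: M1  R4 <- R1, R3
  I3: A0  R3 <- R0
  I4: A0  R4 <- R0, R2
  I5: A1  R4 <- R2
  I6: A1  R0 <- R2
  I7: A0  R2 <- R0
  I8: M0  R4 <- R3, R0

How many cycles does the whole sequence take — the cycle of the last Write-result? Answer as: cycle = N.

cycle 1: I1→M0
cycle 2: I1 RO, I2→M1
cycle 3: I3→A0
cycle 4: I3 RO
cycle 5: I3 EX
cycle 7: I1 EX
cycle 8: I1 WR R1
cycle 9: I2 RO
cycle 10: I3 WR R3
cycle 14: I2 EX
cycle 15: I2 WR R4
cycle 16: I4→A0
cycle 17: I4 RO
cycle 18: I4 EX
cycle 19: I4 WR R4
cycle 20: I5→A1
cycle 21: I5 RO
cycle 23: I5 EX
cycle 24: I5 WR R4
cycle 25: I6→A1
cycle 26: I6 RO, I7→A0
cycle 27: I8→M0
cycle 28: I6 EX
cycle 29: I6 WR R0
cycle 30: I7 RO, I8 RO
cycle 31: I7 EX
cycle 32: I7 WR R2
cycle 35: I8 EX
cycle 36: I8 WR R4

cycle = 36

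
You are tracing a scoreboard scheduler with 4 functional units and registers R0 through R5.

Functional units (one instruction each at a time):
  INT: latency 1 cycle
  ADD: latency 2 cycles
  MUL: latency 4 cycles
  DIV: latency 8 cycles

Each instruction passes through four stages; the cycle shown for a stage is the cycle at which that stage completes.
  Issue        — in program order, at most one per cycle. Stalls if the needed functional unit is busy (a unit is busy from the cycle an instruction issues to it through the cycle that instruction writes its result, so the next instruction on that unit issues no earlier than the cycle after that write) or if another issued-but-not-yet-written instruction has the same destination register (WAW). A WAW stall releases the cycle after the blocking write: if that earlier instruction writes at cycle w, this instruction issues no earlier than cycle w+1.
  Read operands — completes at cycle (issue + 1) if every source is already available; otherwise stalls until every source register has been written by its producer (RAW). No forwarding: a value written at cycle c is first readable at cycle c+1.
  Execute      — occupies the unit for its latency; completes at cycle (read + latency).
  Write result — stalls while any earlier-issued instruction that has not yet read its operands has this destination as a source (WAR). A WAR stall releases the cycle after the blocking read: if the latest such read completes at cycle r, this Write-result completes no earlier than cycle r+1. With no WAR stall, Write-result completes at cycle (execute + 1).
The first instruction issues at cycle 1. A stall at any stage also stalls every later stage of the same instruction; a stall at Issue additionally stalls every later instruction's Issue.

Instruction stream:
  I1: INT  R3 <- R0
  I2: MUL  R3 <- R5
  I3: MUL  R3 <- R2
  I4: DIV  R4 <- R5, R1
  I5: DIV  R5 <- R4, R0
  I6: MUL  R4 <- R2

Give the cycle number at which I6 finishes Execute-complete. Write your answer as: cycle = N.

[1] I1 issues→INT
[2] I1 reads
[3] I1 exec-done
[4] I1 writes R3
[5] I2 issues→MUL
[6] I2 reads
[10] I2 exec-done
[11] I2 writes R3
[12] I3 issues→MUL
[13] I3 reads; I4 issues→DIV
[14] I4 reads
[17] I3 exec-done
[18] I3 writes R3
[22] I4 exec-done
[23] I4 writes R4
[24] I5 issues→DIV
[25] I5 reads; I6 issues→MUL
[26] I6 reads
[30] I6 exec-done
[31] I6 writes R4
[33] I5 exec-done
[34] I5 writes R5

cycle = 30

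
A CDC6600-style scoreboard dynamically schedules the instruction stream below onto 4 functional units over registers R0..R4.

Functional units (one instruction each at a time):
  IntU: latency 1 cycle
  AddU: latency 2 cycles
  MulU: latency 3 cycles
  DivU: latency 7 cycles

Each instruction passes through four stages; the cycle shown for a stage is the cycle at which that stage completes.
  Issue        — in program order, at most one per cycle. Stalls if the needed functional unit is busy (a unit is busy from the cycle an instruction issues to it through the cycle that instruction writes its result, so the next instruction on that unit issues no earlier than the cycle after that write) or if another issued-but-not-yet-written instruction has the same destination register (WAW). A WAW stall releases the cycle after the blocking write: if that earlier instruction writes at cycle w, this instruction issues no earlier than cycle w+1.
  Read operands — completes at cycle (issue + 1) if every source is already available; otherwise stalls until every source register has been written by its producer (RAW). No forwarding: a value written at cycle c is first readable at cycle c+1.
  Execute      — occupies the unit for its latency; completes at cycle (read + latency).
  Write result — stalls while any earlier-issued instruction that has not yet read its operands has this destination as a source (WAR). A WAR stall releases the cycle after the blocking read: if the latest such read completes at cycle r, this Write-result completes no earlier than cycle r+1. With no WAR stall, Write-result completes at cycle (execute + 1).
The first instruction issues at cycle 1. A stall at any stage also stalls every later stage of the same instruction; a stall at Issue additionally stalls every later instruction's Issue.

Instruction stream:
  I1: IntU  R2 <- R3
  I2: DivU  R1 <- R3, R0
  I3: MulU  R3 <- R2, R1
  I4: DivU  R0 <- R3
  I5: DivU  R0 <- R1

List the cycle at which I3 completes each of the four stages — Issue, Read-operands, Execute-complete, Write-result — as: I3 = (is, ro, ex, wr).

c1: I1→IntU
c2: I1 RO; I2→DivU
c3: I1 EX; I2 RO; I3→MulU
c4: I1 WR R2
c10: I2 EX
c11: I2 WR R1
c12: I3 RO; I4→DivU
c15: I3 EX
c16: I3 WR R3
c17: I4 RO
c24: I4 EX
c25: I4 WR R0
c26: I5→DivU
c27: I5 RO
c34: I5 EX
c35: I5 WR R0

I3 = (3, 12, 15, 16)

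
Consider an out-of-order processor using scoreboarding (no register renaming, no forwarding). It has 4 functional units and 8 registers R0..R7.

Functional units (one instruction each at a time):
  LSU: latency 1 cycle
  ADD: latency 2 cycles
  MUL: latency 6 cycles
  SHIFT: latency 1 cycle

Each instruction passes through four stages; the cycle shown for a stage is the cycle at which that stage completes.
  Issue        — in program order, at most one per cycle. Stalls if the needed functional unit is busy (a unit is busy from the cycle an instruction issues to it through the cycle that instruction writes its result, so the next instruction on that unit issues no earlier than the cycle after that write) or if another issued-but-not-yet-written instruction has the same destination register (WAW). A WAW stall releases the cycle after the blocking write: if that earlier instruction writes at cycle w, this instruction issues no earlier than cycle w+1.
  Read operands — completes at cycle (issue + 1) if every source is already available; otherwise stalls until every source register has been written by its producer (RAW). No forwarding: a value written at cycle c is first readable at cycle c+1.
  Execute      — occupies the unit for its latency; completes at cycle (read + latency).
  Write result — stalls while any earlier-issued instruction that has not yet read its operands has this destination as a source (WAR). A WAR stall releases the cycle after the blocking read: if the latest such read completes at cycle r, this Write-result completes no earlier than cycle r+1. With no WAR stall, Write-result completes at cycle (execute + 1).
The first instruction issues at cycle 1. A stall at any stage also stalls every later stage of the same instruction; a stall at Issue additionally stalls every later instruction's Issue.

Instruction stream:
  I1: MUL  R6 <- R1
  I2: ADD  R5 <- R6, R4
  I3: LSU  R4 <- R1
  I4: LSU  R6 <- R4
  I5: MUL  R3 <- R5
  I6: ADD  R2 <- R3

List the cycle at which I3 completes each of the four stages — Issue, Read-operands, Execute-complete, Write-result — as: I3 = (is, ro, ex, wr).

[1] I1 issues→MUL
[2] I1 reads, I2 issues→ADD
[3] I3 issues→LSU
[4] I3 reads
[5] I3 exec-done
[8] I1 exec-done
[9] I1 writes R6
[10] I2 reads
[11] I3 writes R4
[12] I2 exec-done, I4 issues→LSU
[13] I2 writes R5, I4 reads, I5 issues→MUL
[14] I4 exec-done, I5 reads, I6 issues→ADD
[15] I4 writes R6
[20] I5 exec-done
[21] I5 writes R3
[22] I6 reads
[24] I6 exec-done
[25] I6 writes R2

I3 = (3, 4, 5, 11)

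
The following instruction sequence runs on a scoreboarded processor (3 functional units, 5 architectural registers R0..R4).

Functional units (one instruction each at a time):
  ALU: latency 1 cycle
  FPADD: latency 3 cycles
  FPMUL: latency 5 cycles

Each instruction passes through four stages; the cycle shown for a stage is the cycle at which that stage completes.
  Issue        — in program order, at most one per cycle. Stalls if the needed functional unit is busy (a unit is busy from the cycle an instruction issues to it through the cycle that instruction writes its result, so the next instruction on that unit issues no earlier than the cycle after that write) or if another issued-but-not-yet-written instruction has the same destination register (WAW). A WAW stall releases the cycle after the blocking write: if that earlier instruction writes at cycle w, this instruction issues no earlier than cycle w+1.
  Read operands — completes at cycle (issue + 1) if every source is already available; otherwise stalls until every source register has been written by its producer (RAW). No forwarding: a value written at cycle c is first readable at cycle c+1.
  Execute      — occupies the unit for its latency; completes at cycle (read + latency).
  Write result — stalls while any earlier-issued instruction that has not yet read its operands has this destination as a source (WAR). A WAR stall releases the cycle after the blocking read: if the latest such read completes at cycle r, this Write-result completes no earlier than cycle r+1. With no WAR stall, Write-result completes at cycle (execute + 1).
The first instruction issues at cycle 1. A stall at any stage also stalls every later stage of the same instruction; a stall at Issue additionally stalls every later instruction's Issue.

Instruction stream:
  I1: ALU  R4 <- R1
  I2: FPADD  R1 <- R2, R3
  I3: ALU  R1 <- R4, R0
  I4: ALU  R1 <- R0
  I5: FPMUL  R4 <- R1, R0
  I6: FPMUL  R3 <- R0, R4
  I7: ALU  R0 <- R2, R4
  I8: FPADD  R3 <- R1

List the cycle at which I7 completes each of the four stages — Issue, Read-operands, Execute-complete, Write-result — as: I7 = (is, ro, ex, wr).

c1: I1 issues→ALU
c2: I1 reads · I2 issues→FPADD
c3: I1 exec-done · I2 reads
c4: I1 writes R4
c6: I2 exec-done
c7: I2 writes R1
c8: I3 issues→ALU
c9: I3 reads
c10: I3 exec-done
c11: I3 writes R1
c12: I4 issues→ALU
c13: I4 reads · I5 issues→FPMUL
c14: I4 exec-done
c15: I4 writes R1
c16: I5 reads
c21: I5 exec-done
c22: I5 writes R4
c23: I6 issues→FPMUL
c24: I6 reads · I7 issues→ALU
c25: I7 reads
c26: I7 exec-done
c27: I7 writes R0
c29: I6 exec-done
c30: I6 writes R3
c31: I8 issues→FPADD
c32: I8 reads
c35: I8 exec-done
c36: I8 writes R3

I7 = (24, 25, 26, 27)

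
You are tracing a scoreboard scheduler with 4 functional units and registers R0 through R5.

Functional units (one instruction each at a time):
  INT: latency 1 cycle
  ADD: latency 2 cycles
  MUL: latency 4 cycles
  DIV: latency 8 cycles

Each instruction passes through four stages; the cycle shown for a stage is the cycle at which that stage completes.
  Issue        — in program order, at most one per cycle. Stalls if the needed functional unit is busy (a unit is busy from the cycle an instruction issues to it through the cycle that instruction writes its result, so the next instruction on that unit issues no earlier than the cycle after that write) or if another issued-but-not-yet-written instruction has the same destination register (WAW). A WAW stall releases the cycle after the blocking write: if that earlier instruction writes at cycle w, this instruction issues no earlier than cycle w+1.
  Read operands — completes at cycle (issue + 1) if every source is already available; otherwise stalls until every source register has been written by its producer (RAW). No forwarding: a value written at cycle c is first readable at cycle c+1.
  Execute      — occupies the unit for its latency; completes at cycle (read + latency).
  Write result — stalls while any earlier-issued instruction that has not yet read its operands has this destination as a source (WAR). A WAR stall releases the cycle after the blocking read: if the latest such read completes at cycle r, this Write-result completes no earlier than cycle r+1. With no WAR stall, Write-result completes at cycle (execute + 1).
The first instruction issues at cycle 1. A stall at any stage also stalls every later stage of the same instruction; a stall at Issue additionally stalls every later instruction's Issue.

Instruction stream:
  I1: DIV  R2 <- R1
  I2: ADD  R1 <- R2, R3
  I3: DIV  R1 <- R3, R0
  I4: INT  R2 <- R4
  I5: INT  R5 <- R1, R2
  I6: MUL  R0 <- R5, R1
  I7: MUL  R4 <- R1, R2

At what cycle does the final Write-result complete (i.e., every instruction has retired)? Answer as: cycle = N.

cycle 1: I1 dispatched to DIV
cycle 2: I1 operands ready | I2 dispatched to ADD
cycle 10: I1 complete
cycle 11: R2←I1
cycle 12: I2 operands ready
cycle 14: I2 complete
cycle 15: R1←I2
cycle 16: I3 dispatched to DIV
cycle 17: I3 operands ready | I4 dispatched to INT
cycle 18: I4 operands ready
cycle 19: I4 complete
cycle 20: R2←I4
cycle 21: I5 dispatched to INT
cycle 22: I6 dispatched to MUL
cycle 25: I3 complete
cycle 26: R1←I3
cycle 27: I5 operands ready
cycle 28: I5 complete
cycle 29: R5←I5
cycle 30: I6 operands ready
cycle 34: I6 complete
cycle 35: R0←I6
cycle 36: I7 dispatched to MUL
cycle 37: I7 operands ready
cycle 41: I7 complete
cycle 42: R4←I7

cycle = 42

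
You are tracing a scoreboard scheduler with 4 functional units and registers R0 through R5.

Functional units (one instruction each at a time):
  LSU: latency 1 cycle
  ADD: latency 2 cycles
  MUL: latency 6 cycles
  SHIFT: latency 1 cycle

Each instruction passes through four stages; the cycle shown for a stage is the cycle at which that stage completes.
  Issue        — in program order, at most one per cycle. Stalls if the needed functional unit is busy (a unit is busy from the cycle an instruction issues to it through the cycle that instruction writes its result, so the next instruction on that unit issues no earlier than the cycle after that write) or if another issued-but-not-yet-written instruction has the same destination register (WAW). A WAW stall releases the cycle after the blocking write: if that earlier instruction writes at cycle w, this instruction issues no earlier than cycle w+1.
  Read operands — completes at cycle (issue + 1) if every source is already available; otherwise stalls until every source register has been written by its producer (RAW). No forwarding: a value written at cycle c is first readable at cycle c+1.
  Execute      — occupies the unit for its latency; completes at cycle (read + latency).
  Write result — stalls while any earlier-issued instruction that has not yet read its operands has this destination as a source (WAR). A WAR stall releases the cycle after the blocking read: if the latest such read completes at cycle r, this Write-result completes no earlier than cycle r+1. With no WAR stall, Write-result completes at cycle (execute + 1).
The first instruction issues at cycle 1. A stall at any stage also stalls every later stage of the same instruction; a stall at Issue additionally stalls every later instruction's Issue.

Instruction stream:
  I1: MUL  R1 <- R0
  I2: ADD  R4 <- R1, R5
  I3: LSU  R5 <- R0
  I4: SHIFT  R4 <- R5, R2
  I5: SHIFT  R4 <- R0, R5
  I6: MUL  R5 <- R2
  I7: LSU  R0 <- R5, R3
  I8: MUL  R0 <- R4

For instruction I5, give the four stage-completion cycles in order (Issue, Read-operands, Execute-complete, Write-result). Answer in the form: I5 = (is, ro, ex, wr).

[I1] 1/2/8/9
[I2] 2/10/12/13  (RAW R1: wait I1 write@9)
[I3] 3/4/5/11  (WAR R5: wait I2 read@10)
[I4] 14/15/16/17  (WAW R4: wait I2 write@13)
[I5] 18/19/20/21  (struct: SHIFT busy until I4 writes@17)
[I6] 19/20/26/27
[I7] 20/28/29/30  (RAW R5: wait I6 write@27)
[I8] 31/32/38/39  (WAW R0: wait I7 write@30)

I5 = (18, 19, 20, 21)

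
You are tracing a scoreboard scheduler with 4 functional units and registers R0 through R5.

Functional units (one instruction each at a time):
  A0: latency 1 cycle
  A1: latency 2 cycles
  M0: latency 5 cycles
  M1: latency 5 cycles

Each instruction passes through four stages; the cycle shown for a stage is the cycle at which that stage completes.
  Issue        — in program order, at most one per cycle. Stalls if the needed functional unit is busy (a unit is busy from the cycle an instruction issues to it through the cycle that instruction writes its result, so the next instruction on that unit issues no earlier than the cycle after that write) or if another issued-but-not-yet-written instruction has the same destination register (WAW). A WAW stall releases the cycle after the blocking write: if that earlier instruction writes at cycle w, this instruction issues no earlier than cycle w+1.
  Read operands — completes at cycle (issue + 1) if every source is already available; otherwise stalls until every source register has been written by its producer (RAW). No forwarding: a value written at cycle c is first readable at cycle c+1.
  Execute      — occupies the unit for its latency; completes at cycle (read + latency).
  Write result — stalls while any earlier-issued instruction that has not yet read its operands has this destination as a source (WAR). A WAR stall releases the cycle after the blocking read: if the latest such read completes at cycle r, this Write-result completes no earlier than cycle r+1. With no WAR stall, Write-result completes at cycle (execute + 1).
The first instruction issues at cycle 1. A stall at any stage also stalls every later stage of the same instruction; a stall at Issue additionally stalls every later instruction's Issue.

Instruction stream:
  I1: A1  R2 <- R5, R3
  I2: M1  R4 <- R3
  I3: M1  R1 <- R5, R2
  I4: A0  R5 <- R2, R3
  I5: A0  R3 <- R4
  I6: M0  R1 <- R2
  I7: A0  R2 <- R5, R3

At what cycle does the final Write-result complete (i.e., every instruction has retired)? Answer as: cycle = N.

cycle = 25

  I1 | 1 | 2 | 4 | 5
  I2 | 2 | 3 | 8 | 9
  I3 | 10 | 11 | 16 | 17   struct: M1 busy until I2 writes@9
  I4 | 11 | 12 | 13 | 14
  I5 | 15 | 16 | 17 | 18   struct: A0 busy until I4 writes@14
  I6 | 18 | 19 | 24 | 25   WAW R1: wait I3 write@17
  I7 | 19 | 20 | 21 | 22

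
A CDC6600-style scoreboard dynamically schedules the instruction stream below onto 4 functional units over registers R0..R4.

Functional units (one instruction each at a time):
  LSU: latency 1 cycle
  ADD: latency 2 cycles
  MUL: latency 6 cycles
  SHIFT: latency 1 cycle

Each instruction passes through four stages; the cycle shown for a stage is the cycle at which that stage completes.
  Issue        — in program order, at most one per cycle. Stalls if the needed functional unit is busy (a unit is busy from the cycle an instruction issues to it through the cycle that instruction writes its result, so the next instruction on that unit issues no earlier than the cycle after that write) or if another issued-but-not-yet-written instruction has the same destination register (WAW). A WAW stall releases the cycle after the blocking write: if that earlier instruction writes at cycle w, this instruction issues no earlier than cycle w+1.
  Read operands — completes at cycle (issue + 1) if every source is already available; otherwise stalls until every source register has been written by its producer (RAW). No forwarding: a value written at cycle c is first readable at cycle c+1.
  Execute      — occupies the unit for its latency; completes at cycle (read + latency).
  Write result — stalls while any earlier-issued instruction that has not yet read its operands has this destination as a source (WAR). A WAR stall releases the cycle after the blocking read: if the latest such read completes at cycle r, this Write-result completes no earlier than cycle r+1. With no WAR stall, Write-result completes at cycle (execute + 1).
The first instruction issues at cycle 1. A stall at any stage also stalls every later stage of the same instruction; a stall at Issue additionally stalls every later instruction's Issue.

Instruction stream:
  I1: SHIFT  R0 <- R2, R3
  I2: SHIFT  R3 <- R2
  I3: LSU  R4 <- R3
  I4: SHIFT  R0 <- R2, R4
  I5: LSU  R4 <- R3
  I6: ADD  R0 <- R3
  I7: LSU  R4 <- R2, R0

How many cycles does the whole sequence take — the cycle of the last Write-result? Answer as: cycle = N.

c1: I1 issues→SHIFT
c2: I1 reads
c3: I1 exec-done
c4: I1 writes R0
c5: I2 issues→SHIFT
c6: I2 reads; I3 issues→LSU
c7: I2 exec-done
c8: I2 writes R3
c9: I3 reads; I4 issues→SHIFT
c10: I3 exec-done
c11: I3 writes R4
c12: I4 reads; I5 issues→LSU
c13: I4 exec-done; I5 reads
c14: I4 writes R0; I5 exec-done
c15: I5 writes R4; I6 issues→ADD
c16: I6 reads; I7 issues→LSU
c18: I6 exec-done
c19: I6 writes R0
c20: I7 reads
c21: I7 exec-done
c22: I7 writes R4

cycle = 22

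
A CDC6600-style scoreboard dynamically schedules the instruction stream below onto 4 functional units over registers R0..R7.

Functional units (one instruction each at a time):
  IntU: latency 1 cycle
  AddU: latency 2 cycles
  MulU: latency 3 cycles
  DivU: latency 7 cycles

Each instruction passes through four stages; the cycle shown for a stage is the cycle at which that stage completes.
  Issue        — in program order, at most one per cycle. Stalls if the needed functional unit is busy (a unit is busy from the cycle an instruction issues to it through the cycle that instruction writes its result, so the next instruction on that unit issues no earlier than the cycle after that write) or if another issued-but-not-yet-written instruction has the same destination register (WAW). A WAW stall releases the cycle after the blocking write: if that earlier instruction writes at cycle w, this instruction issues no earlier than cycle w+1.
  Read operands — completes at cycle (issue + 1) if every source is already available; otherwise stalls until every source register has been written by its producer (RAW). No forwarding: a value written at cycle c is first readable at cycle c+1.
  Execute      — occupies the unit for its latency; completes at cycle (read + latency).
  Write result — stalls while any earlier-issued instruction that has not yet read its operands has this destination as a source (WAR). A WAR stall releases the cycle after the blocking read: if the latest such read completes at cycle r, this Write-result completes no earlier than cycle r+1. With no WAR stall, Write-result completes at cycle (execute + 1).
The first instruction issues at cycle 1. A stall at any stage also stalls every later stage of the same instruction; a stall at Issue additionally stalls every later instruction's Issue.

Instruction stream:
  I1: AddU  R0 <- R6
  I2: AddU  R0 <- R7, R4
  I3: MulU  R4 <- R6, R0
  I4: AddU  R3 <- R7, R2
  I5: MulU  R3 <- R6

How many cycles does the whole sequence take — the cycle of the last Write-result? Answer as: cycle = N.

cycle = 21

cycle 1: issue I1 (AddU)
cycle 2: I1 read-ops
cycle 4: I1 finished on AddU
cycle 5: I1→R0
cycle 6: issue I2 (AddU)
cycle 7: I2 read-ops · issue I3 (MulU)
cycle 9: I2 finished on AddU
cycle 10: I2→R0
cycle 11: I3 read-ops · issue I4 (AddU)
cycle 12: I4 read-ops
cycle 14: I3 finished on MulU · I4 finished on AddU
cycle 15: I3→R4 · I4→R3
cycle 16: issue I5 (MulU)
cycle 17: I5 read-ops
cycle 20: I5 finished on MulU
cycle 21: I5→R3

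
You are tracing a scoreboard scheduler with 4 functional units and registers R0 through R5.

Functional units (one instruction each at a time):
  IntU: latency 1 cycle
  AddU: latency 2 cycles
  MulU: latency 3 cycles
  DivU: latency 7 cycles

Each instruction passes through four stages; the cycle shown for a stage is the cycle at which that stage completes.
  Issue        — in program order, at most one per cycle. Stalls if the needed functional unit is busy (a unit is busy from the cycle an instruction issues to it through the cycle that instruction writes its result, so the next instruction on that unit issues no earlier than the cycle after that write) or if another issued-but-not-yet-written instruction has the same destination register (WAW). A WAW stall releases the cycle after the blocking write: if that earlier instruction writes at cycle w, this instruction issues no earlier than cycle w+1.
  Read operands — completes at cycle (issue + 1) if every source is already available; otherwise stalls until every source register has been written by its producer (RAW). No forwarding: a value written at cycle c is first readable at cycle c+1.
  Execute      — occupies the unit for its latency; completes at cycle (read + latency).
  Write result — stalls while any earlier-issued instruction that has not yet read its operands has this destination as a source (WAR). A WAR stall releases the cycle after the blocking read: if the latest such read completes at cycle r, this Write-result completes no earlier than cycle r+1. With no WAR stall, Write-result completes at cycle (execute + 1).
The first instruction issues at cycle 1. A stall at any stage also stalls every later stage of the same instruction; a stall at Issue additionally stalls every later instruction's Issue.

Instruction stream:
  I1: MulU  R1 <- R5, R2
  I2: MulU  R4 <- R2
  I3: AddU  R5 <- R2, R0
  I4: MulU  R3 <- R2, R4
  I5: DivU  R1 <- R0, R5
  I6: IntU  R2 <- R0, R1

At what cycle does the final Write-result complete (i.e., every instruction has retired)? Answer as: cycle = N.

cycle = 26

I1: IS=1 RO=2 EX=5 WR=6
I2: IS=7 RO=8 EX=11 WR=12  [struct: MulU busy until I1 writes@6]
I3: IS=8 RO=9 EX=11 WR=12
I4: IS=13 RO=14 EX=17 WR=18  [struct: MulU busy until I2 writes@12]
I5: IS=14 RO=15 EX=22 WR=23
I6: IS=15 RO=24 EX=25 WR=26  [RAW R1: wait I5 write@23]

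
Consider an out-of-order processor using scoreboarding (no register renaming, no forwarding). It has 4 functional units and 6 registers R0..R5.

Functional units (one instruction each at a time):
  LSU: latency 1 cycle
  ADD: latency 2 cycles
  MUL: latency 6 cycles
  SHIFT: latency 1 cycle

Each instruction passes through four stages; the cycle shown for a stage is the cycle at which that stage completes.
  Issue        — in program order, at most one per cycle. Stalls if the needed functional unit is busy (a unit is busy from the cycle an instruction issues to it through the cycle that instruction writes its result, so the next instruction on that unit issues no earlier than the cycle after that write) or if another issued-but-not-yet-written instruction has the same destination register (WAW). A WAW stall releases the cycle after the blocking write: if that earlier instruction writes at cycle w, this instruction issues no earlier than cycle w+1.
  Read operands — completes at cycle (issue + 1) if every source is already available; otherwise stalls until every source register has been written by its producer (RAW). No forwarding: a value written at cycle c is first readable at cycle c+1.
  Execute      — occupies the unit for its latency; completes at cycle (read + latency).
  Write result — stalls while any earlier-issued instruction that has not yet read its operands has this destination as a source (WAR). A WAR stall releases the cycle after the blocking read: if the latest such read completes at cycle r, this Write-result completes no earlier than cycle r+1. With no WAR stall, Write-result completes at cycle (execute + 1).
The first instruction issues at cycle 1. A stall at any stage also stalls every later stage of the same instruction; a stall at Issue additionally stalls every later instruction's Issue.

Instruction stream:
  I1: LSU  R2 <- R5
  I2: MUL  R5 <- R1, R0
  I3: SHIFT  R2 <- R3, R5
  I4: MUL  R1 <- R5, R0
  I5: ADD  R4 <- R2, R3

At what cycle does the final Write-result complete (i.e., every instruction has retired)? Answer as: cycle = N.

[I1] 1/2/3/4
[I2] 2/3/9/10
[I3] 5/11/12/13  (WAW R2: wait I1 write@4; RAW R5: wait I2 write@10)
[I4] 11/12/18/19  (struct: MUL busy until I2 writes@10)
[I5] 12/14/16/17  (RAW R2: wait I3 write@13)

cycle = 19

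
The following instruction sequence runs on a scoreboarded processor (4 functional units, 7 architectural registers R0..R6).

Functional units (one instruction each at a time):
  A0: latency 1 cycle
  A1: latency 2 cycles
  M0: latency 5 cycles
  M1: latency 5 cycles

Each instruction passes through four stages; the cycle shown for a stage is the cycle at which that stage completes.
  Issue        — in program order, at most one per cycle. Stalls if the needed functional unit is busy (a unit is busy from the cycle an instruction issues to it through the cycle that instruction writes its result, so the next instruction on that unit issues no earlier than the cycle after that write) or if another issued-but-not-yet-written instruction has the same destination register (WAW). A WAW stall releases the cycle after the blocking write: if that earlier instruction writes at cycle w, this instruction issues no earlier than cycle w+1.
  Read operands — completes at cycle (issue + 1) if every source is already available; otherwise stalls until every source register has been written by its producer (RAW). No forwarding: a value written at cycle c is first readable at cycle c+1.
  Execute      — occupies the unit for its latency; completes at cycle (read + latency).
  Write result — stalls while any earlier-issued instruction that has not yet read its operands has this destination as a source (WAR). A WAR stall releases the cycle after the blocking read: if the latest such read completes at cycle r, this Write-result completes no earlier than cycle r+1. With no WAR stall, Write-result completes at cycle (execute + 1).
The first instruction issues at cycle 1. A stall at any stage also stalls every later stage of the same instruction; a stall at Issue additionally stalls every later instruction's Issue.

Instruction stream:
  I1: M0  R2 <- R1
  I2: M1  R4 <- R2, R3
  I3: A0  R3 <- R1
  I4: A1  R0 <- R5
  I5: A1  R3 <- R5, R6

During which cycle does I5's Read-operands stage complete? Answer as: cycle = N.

[I1] 1/2/7/8
[I2] 2/9/14/15  (RAW R2: wait I1 write@8)
[I3] 3/4/5/10  (WAR R3: wait I2 read@9)
[I4] 4/5/7/8
[I5] 11/12/14/15  (WAW R3: wait I3 write@10)

cycle = 12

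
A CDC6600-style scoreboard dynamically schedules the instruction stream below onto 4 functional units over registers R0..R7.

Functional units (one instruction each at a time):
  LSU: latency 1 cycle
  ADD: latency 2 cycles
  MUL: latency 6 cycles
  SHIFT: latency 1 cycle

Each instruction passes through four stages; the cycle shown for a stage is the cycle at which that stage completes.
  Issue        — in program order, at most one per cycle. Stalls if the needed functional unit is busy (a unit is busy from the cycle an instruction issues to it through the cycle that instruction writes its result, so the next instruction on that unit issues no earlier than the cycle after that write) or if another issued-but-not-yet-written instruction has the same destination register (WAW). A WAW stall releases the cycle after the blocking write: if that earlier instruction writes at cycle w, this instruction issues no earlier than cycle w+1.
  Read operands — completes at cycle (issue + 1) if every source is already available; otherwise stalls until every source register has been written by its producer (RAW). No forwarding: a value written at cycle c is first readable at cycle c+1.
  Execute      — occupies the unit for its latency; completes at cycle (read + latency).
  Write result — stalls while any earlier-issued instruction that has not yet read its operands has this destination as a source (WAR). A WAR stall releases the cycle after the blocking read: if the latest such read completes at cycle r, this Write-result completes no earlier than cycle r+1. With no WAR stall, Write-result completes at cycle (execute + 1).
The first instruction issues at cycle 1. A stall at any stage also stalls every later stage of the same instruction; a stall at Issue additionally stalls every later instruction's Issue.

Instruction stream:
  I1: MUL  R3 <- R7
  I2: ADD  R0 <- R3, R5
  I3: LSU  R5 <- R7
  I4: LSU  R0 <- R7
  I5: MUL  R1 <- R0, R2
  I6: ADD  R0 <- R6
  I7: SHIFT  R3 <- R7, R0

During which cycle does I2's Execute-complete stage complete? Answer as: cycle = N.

1) issue 1, read 2, done 8, write 9
2) issue 2, read 10, done 12, write 13  <RAW R3: wait I1 write@9>
3) issue 3, read 4, done 5, write 11  <WAR R5: wait I2 read@10>
4) issue 14, read 15, done 16, write 17  <WAW R0: wait I2 write@13>
5) issue 15, read 18, done 24, write 25  <RAW R0: wait I4 write@17>
6) issue 18, read 19, done 21, write 22  <WAW R0: wait I4 write@17>
7) issue 19, read 23, done 24, write 25  <RAW R0: wait I6 write@22>

cycle = 12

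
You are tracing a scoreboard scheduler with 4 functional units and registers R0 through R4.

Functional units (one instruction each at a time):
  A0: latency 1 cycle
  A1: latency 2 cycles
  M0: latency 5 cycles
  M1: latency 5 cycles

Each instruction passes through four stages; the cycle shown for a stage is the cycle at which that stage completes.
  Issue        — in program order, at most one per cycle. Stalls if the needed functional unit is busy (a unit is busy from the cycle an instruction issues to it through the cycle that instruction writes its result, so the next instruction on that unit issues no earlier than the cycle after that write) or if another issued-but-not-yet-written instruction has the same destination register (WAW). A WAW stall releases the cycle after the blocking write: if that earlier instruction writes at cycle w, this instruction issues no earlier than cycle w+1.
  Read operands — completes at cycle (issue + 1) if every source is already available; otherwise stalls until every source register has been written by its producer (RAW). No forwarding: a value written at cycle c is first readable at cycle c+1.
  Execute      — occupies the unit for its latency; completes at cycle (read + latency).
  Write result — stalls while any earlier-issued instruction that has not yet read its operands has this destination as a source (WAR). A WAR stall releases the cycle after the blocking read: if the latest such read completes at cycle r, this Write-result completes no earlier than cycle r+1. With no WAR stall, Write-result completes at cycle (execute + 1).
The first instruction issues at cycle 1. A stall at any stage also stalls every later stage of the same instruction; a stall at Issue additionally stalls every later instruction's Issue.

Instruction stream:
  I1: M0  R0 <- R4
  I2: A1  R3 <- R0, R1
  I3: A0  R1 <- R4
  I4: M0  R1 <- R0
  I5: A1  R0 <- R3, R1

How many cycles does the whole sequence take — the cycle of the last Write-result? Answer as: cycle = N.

[1] issue I1 (M0)
[2] I1 read-ops, issue I2 (A1)
[3] issue I3 (A0)
[4] I3 read-ops
[5] I3 finished on A0
[7] I1 finished on M0
[8] I1→R0
[9] I2 read-ops
[10] I3→R1
[11] I2 finished on A1, issue I4 (M0)
[12] I2→R3, I4 read-ops
[13] issue I5 (A1)
[17] I4 finished on M0
[18] I4→R1
[19] I5 read-ops
[21] I5 finished on A1
[22] I5→R0

cycle = 22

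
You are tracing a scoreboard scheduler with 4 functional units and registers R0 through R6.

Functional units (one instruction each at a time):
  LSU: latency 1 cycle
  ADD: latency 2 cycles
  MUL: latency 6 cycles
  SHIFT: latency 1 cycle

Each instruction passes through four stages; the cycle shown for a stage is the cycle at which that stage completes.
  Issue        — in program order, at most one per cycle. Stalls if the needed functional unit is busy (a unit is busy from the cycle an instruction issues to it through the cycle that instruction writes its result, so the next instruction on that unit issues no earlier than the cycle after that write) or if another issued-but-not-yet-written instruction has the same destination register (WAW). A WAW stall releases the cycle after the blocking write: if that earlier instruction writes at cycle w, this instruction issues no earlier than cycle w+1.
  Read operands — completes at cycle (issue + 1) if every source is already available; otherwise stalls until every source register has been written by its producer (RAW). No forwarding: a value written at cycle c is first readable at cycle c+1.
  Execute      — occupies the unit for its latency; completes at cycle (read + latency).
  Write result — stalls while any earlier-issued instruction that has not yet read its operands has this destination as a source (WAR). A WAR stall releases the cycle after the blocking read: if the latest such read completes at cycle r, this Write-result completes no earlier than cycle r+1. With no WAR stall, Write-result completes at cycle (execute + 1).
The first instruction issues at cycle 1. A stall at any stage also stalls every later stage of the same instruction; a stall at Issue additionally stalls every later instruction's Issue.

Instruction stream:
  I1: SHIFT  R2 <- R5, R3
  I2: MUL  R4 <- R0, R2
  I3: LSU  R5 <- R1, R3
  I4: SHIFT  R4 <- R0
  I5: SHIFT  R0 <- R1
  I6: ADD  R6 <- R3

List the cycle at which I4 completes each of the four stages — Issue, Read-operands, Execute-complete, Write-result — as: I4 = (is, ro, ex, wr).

I4 = (13, 14, 15, 16)

I1 -> (1, 2, 3, 4)
I2 -> (2, 5, 11, 12)  // RAW R2: wait I1 write@4
I3 -> (3, 4, 5, 6)
I4 -> (13, 14, 15, 16)  // WAW R4: wait I2 write@12
I5 -> (17, 18, 19, 20)  // struct: SHIFT busy until I4 writes@16
I6 -> (18, 19, 21, 22)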